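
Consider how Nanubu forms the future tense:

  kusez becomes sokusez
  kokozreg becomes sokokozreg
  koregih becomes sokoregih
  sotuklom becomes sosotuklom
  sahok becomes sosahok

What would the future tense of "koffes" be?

Every pair shown (kusez → sokusez, kokozreg → sokokozreg, koregih → sokoregih, …) follows the same rule: add the prefix so-.
So koffes → sokoffes.

sokoffes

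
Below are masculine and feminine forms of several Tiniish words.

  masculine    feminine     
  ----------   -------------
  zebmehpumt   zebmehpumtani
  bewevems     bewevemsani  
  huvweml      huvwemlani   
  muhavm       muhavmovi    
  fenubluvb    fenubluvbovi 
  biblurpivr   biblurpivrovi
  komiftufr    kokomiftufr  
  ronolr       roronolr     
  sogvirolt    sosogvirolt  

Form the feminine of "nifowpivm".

biblurpivr and komiftufr both end in -r yet inflect differently (biblurpivrovi, kokomiftufr), so the final letter is not what conditions the rule; the second-to-last letter is.
"nifowpivm" has second-to-last letter 'v'. The stems whose second-to-last letter is 'v' (muhavm → muhavmovi, fenubluvb → fenubluvbovi, biblurpivr → biblurpivrovi) add -ovi.
So nifowpivm → nifowpivmovi.

nifowpivmovi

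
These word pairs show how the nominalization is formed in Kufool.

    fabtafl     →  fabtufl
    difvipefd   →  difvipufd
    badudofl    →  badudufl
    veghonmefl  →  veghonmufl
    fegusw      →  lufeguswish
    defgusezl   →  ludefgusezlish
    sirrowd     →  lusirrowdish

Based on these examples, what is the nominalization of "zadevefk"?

zadevufk

fabtafl and defgusezl both end in -l yet inflect differently (fabtufl, ludefgusezlish), so the final letter is not what conditions the rule; the second-to-last letter is.
"zadevefk" has second-to-last letter 'f'. The stems whose second-to-last letter is 'f' (fabtafl → fabtufl, difvipefd → difvipufd, badudofl → badudufl) change the last vowel to 'u'.
The other pattern: stems whose second-to-last letter is 's', 'w' or 'z' add lu- … -ish around the stem.
So zadevefk → zadevufk.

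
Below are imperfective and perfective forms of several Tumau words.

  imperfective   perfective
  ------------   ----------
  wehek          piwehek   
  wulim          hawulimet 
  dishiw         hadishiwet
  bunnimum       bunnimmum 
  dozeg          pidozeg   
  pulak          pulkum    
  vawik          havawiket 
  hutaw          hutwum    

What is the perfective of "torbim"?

wehek and vawik both end in -k yet inflect differently (piwehek, havawiket), so the final letter is not what conditions the rule; the last vowel is.
"torbim" has last vowel 'i'. The stems whose last vowel is 'i' (vawik → havawiket, dishiw → hadishiwet, wulim → hawulimet) add ha- … -et around the stem.
The other patterns: stems whose last vowel is 'e' add the prefix pi-; stems whose last vowel is 'a' or 'u' delete the last vowel and add -um.
So torbim → hatorbimet.

hatorbimet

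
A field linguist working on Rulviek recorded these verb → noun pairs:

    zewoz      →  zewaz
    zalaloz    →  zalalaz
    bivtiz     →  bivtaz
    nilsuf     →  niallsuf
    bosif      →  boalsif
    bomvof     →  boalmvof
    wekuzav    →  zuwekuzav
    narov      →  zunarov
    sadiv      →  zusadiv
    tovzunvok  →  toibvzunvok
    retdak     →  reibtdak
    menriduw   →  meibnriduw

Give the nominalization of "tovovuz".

"tovovuz" ends in -z. The stems ending in -z (zewoz → zewaz, zalaloz → zalalaz, bivtiz → bivtaz) change the last vowel to 'a'.
So tovovuz → tovovaz.

tovovaz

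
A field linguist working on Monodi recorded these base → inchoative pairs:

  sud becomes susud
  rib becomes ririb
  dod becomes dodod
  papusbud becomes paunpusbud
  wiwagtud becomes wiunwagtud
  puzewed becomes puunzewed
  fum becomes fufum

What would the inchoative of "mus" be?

mumus

"mus" has 1 vowel. The stems with 1 vowel (dod → dodod, fum → fufum, sud → susud) repeat the first consonant+vowel as a prefix.
The other pattern: stems with 3 vowels insert -un- after the first vowel.
So mus → mumus.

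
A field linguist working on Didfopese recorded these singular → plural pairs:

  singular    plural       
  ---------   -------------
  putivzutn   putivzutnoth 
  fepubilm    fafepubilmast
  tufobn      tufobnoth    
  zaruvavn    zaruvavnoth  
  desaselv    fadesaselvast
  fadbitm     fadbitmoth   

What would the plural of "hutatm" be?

fepubilm and fadbitm both end in -m yet inflect differently (fafepubilmast, fadbitmoth), so the final letter is not what conditions the rule; the second-to-last letter is.
"hutatm" has second-to-last letter 't'. The stems whose second-to-last letter is 't' (putivzutn → putivzutnoth, fadbitm → fadbitmoth) add -oth.
The other pattern: stems whose second-to-last letter is 'l' add fa- … -ast around the stem.
So hutatm → hutatmoth.

hutatmoth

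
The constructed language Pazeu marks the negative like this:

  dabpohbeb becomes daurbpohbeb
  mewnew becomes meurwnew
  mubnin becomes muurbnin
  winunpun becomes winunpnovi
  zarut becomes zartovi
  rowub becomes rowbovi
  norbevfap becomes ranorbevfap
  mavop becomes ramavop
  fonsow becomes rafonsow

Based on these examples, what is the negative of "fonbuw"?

mubnin and winunpun both end in -n yet inflect differently (muurbnin, winunpnovi), so the final letter is not what conditions the rule; the last vowel is.
"fonbuw" has last vowel 'u'. The stems whose last vowel is 'u' (winunpun → winunpnovi, zarut → zartovi, rowub → rowbovi) delete the last vowel and add -ovi.
The other patterns: stems whose last vowel is 'e' or 'i' insert -ur- after the first vowel; stems whose last vowel is 'a' or 'o' add the prefix ra-.
So fonbuw → fonbwovi.

fonbwovi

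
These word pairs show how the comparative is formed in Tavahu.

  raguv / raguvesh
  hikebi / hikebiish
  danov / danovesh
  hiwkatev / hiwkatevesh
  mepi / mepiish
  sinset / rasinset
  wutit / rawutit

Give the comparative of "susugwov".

"susugwov" ends in -v. The stems ending in -v (raguv → raguvesh, hiwkatev → hiwkatevesh, danov → danovesh) add -esh.
So susugwov → susugwovesh.

susugwovesh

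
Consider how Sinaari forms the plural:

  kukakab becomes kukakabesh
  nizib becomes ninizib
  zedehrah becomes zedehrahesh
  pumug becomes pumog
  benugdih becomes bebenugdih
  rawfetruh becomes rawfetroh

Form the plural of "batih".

babatih

rawfetruh and benugdih both end in -h yet inflect differently (rawfetroh, bebenugdih), so the final letter is not what conditions the rule; the last vowel is.
"batih" has last vowel 'i'. The stems whose last vowel is 'i' (benugdih → bebenugdih, nizib → ninizib) repeat the first consonant+vowel as a prefix.
The other patterns: stems whose last vowel is 'u' change the last vowel to 'o'; stems whose last vowel is 'a' add -esh.
So batih → babatih.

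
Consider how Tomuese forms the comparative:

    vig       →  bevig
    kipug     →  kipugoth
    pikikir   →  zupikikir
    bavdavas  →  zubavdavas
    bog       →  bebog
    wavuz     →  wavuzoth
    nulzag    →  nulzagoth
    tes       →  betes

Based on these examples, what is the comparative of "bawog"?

bog and kipug both end in -g yet inflect differently (bebog, kipugoth), so the final letter is not what conditions the rule; the number of vowels is.
"bawog" has 2 vowels. The stems with 2 vowels (kipug → kipugoth, wavuz → wavuzoth, nulzag → nulzagoth) add -oth.
The other patterns: stems with 1 vowel add the prefix be-; stems with 3 vowels add the prefix zu-.
So bawog → bawogoth.

bawogoth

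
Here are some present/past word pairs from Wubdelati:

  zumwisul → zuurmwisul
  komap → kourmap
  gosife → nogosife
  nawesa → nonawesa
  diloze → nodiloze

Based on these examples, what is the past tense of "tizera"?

notizera

komap and nawesa both have last vowel 'a' yet inflect differently (kourmap, nonawesa), so the last vowel is not what conditions the rule; whether the stem ends in a vowel or a consonant is.
"tizera" ends in a vowel. The stems ending in a vowel (gosife → nogosife, nawesa → nonawesa, diloze → nodiloze) add the prefix no-.
The other pattern: stems ending in a consonant insert -ur- after the first vowel.
So tizera → notizera.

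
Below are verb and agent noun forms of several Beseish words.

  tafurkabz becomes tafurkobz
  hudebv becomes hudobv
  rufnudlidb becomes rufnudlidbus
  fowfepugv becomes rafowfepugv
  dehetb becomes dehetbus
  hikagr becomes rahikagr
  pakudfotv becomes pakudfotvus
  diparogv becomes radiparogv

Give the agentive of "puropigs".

rapuropigs

hudebv and diparogv both end in -v yet inflect differently (hudobv, radiparogv), so the final letter is not what conditions the rule; the second-to-last letter is.
"puropigs" has second-to-last letter 'g'. The stems whose second-to-last letter is 'g' (diparogv → radiparogv, hikagr → rahikagr, fowfepugv → rafowfepugv) add the prefix ra-.
So puropigs → rapuropigs.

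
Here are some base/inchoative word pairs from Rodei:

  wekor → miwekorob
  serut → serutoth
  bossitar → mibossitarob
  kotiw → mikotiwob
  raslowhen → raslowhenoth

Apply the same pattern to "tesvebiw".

bossitar and raslowhen both have 3 vowels yet inflect differently (mibossitarob, raslowhenoth), so the number of vowels is not what conditions the rule; the final letter is.
"tesvebiw" ends in -w. The one such stem in the data (kotiw → mikotiwob) adds mi- … -ob around the stem, so the same rule applies.
The other pattern: stems ending in -n or -t add -oth.
So tesvebiw → mitesvebiwob.

mitesvebiwob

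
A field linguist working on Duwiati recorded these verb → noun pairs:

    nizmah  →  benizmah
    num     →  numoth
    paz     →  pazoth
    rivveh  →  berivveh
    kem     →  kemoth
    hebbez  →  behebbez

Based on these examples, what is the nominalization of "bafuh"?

"bafuh" has 2 vowels. The stems with 2 vowels (rivveh → berivveh, nizmah → benizmah, hebbez → behebbez) add the prefix be-.
So bafuh → bebafuh.

bebafuh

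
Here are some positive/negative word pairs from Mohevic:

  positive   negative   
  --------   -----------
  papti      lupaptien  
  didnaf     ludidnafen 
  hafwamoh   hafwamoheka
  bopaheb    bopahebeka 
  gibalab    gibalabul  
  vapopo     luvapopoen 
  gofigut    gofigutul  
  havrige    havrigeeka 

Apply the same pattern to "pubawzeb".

lupubawzeben

gibalab and bopaheb both end in -b yet inflect differently (gibalabul, bopahebeka), so the final letter is not what conditions the rule; the first letter is.
"pubawzeb" begins with p-. The one such stem in the data (papti → lupaptien) adds lu- … -en around the stem, so the same rule applies.
The other patterns: stems beginning with g- add -ul; stems beginning with b- or h- add -eka.
So pubawzeb → lupubawzeben.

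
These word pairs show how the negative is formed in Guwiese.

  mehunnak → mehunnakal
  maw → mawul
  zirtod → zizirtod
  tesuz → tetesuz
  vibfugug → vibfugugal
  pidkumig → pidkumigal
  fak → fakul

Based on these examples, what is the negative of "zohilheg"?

zohilhegal

fak and mehunnak both end in -k yet inflect differently (fakul, mehunnakal), so the final letter is not what conditions the rule; the number of vowels is.
"zohilheg" has 3 vowels. The stems with 3 vowels (vibfugug → vibfugugal, mehunnak → mehunnakal, pidkumig → pidkumigal) add -al.
So zohilheg → zohilhegal.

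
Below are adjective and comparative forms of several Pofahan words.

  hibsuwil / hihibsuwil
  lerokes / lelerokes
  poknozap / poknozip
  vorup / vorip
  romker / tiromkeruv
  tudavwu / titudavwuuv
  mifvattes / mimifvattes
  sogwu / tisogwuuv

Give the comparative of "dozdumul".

sogwu and vorup both have last vowel 'u' yet inflect differently (tisogwuuv, vorip), so the last vowel is not what conditions the rule; the final letter is.
"dozdumul" ends in -l. The one such stem in the data (hibsuwil → hihibsuwil) repeats the first consonant+vowel as a prefix (as do mifvattes, lerokes), so the same rule applies.
The other patterns: stems ending in -r or -u add ti- … -uv around the stem; stems ending in -p change the last vowel to 'i'.
So dozdumul → dodozdumul.

dodozdumul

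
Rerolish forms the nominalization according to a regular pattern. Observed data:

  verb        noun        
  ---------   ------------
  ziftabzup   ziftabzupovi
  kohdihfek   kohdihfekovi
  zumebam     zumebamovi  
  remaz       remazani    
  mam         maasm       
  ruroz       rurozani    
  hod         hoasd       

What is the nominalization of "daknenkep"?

daknenkepovi

"daknenkep" has 3 vowels. The stems with 3 vowels (kohdihfek → kohdihfekovi, zumebam → zumebamovi, ziftabzup → ziftabzupovi) add -ovi.
The other patterns: stems with 1 vowel insert -as- after the first vowel; stems with 2 vowels add -ani.
So daknenkep → daknenkepovi.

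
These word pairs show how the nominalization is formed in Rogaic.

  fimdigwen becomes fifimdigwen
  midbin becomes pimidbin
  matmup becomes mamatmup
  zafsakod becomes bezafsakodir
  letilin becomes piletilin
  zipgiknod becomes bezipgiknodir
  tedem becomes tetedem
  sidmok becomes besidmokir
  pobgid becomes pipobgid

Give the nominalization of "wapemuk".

pobgid and zipgiknod both end in -d yet inflect differently (pipobgid, bezipgiknodir), so the final letter is not what conditions the rule; the last vowel is.
"wapemuk" has last vowel 'u'. The one such stem in the data (matmup → mamatmup) repeats the first consonant+vowel as a prefix (as do fimdigwen, tedem), so the same rule applies.
So wapemuk → wawapemuk.

wawapemuk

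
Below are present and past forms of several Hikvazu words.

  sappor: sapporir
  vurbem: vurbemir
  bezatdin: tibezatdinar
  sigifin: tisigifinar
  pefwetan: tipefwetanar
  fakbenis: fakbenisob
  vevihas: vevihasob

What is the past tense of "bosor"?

bezatdin and fakbenis both have last vowel 'i' yet inflect differently (tibezatdinar, fakbenisob), so the last vowel is not what conditions the rule; the final letter is.
"bosor" ends in -r. The one such stem in the data (sappor → sapporir) adds -ir, so the same rule applies.
So bosor → bosorir.

bosorir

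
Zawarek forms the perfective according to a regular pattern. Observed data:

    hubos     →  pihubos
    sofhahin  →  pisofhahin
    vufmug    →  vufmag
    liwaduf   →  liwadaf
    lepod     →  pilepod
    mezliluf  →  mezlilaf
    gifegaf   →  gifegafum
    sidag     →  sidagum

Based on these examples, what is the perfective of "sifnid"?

pisifnid

mezliluf and gifegaf both end in -f yet inflect differently (mezlilaf, gifegafum), so the final letter is not what conditions the rule; the last vowel is.
"sifnid" has last vowel 'i'. The one such stem in the data (sofhahin → pisofhahin) adds the prefix pi-, so the same rule applies.
The other patterns: stems whose last vowel is 'u' change the last vowel to 'a'; stems whose last vowel is 'a' add -um.
So sifnid → pisifnid.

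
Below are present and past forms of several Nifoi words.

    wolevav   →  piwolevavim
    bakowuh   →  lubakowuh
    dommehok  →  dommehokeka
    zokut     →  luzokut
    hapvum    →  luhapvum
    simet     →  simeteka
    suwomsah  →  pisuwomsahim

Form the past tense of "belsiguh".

lubelsiguh

"belsiguh" has last vowel 'u'. The stems whose last vowel is 'u' (hapvum → luhapvum, bakowuh → lubakowuh, zokut → luzokut) add the prefix lu-.
The other patterns: stems whose last vowel is 'e' or 'o' add -eka; stems whose last vowel is 'a' add pi- … -im around the stem.
So belsiguh → lubelsiguh.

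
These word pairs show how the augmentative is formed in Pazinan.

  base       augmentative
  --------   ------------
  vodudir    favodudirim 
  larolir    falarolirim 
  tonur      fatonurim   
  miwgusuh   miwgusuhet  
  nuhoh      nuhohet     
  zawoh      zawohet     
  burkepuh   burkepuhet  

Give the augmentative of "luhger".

tonur and miwgusuh both have last vowel 'u' yet inflect differently (fatonurim, miwgusuhet), so the last vowel is not what conditions the rule; the final letter is.
"luhger" ends in -r. The stems ending in -r (vodudir → favodudirim, larolir → falarolirim, tonur → fatonurim) add fa- … -im around the stem.
So luhger → faluhgerim.

faluhgerim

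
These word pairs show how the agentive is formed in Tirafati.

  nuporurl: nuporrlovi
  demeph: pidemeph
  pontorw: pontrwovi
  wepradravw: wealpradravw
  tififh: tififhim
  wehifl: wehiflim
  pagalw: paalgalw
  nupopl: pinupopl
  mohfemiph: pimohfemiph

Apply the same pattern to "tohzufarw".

tohzufrwovi

"tohzufarw" has second-to-last letter 'r'. The stems whose second-to-last letter is 'r' (nuporurl → nuporrlovi, pontorw → pontrwovi) delete the last vowel and add -ovi.
The other patterns: stems whose second-to-last letter is 'p' add the prefix pi-; stems whose second-to-last letter is 'f' add -im; stems whose second-to-last letter is 'l' or 'v' insert -al- after the first vowel.
So tohzufarw → tohzufrwovi.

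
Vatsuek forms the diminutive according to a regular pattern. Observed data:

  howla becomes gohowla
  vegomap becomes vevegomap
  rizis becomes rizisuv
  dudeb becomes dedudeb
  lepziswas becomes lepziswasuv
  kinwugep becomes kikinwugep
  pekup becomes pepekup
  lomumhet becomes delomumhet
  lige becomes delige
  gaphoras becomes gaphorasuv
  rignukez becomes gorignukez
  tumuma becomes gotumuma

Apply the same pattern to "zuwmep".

vegomap and howla both have last vowel 'a' yet inflect differently (vevegomap, gohowla), so the last vowel is not what conditions the rule; the final letter is.
"zuwmep" ends in -p. The stems ending in -p (vegomap → vevegomap, kinwugep → kikinwugep, pekup → pepekup) repeat the first consonant+vowel as a prefix.
So zuwmep → zuzuwmep.

zuzuwmep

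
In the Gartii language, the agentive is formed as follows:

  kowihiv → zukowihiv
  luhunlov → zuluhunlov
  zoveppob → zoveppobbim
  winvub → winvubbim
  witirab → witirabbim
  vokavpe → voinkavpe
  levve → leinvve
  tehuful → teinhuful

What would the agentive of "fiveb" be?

fivebbim

luhunlov and zoveppob both have last vowel 'o' yet inflect differently (zuluhunlov, zoveppobbim), so the last vowel is not what conditions the rule; the final letter is.
"fiveb" ends in -b. The stems ending in -b (zoveppob → zoveppobbim, winvub → winvubbim, witirab → witirabbim) double the final consonant and add -im.
The other patterns: stems ending in -v add the prefix zu-; stems ending in -e or -l insert -in- after the first vowel.
So fiveb → fivebbim.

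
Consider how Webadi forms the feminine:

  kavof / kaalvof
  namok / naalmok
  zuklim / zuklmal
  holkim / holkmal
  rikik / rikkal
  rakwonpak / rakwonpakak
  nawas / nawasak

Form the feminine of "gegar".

"gegar" has last vowel 'a'. The stems whose last vowel is 'a' (rakwonpak → rakwonpakak, nawas → nawasak) add -ak.
The other patterns: stems whose last vowel is 'o' insert -al- after the first vowel; stems whose last vowel is 'i' delete the last vowel and add -al.
So gegar → gegarak.

gegarak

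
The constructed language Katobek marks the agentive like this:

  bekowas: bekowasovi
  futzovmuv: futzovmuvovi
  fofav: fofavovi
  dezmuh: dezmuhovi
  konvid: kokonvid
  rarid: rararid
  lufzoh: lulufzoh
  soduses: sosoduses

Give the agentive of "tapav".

dezmuh and lufzoh both end in -h yet inflect differently (dezmuhovi, lulufzoh), so the final letter is not what conditions the rule; the last vowel is.
"tapav" has last vowel 'a'. The stems whose last vowel is 'a' (bekowas → bekowasovi, fofav → fofavovi) add -ovi.
The other pattern: stems whose last vowel is 'e', 'i' or 'o' repeat the first consonant+vowel as a prefix.
So tapav → tapavovi.

tapavovi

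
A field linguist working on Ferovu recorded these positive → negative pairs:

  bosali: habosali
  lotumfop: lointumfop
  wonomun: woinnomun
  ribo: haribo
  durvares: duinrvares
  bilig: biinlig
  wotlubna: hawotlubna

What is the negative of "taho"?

"taho" ends in a vowel. The stems ending in a vowel (ribo → haribo, bosali → habosali, wotlubna → hawotlubna) add the prefix ha-.
The other pattern: stems ending in a consonant insert -in- after the first vowel.
So taho → hataho.

hataho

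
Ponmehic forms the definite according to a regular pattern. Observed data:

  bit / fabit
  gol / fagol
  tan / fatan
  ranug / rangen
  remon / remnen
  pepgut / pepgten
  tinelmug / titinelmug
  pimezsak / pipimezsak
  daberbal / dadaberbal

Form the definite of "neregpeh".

tan and remon both end in -n yet inflect differently (fatan, remnen), so the final letter is not what conditions the rule; the number of vowels is.
"neregpeh" has 3 vowels. The stems with 3 vowels (tinelmug → titinelmug, pimezsak → pipimezsak, daberbal → dadaberbal) repeat the first consonant+vowel as a prefix.
So neregpeh → neneregpeh.

neneregpeh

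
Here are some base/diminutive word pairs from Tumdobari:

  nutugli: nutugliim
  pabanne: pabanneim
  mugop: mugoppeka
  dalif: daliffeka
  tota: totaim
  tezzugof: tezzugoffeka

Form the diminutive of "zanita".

zanitaim

nutugli and dalif both have last vowel 'i' yet inflect differently (nutugliim, daliffeka), so the last vowel is not what conditions the rule; whether the stem ends in a vowel or a consonant is.
"zanita" ends in a vowel. The stems ending in a vowel (pabanne → pabanneim, nutugli → nutugliim, tota → totaim) add -im.
The other pattern: stems ending in a consonant double the final consonant and add -eka.
So zanita → zanitaim.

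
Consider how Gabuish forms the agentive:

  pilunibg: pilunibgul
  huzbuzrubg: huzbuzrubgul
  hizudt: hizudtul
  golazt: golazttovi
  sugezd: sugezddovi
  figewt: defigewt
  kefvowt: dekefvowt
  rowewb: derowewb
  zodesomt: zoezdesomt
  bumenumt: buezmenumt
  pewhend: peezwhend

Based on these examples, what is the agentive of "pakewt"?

"pakewt" has second-to-last letter 'w'. The stems whose second-to-last letter is 'w' (figewt → defigewt, kefvowt → dekefvowt, rowewb → derowewb) add the prefix de-.
So pakewt → depakewt.

depakewt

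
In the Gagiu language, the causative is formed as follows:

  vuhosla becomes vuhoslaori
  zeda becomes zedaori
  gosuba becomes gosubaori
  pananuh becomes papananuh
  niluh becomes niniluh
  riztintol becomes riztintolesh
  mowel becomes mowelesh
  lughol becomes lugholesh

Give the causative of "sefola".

vuhosla and pananuh both have 3 vowels yet inflect differently (vuhoslaori, papananuh), so the number of vowels is not what conditions the rule; the final letter is.
"sefola" ends in -a. The stems ending in -a (vuhosla → vuhoslaori, zeda → zedaori, gosuba → gosubaori) add -ori.
The other patterns: stems ending in -h repeat the first consonant+vowel as a prefix; stems ending in -l add -esh.
So sefola → sefolaori.

sefolaori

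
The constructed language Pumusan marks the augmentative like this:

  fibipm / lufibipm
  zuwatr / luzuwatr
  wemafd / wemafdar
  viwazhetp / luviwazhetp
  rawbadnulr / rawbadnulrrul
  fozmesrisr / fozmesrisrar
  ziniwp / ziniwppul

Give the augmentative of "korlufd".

korlufdar

rawbadnulr and fozmesrisr both end in -r yet inflect differently (rawbadnulrrul, fozmesrisrar), so the final letter is not what conditions the rule; the second-to-last letter is.
"korlufd" has second-to-last letter 'f'. The one such stem in the data (wemafd → wemafdar) adds -ar, so the same rule applies.
The other patterns: stems whose second-to-last letter is 'l' or 'w' double the final consonant and add -ul; stems whose second-to-last letter is 'p' or 't' add the prefix lu-.
So korlufd → korlufdar.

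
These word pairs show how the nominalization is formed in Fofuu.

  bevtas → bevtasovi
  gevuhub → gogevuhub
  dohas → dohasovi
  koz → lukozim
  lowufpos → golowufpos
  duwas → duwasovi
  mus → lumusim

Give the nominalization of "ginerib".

goginerib

"ginerib" has 3 vowels. The stems with 3 vowels (gevuhub → gogevuhub, lowufpos → golowufpos) add the prefix go-.
So ginerib → goginerib.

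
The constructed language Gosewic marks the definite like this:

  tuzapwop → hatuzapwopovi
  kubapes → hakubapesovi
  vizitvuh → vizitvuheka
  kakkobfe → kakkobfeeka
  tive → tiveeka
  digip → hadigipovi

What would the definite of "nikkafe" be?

nikkafeeka

tive and kubapes both have last vowel 'e' yet inflect differently (tiveeka, hakubapesovi), so the last vowel is not what conditions the rule; the final letter is.
"nikkafe" ends in -e. The stems ending in -e (tive → tiveeka, kakkobfe → kakkobfeeka) add -eka.
The other pattern: stems ending in -p or -s add ha- … -ovi around the stem.
So nikkafe → nikkafeeka.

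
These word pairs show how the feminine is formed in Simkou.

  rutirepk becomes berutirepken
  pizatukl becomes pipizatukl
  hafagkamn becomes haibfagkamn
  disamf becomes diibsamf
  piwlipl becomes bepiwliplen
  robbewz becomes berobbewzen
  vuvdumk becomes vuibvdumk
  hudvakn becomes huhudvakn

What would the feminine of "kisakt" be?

hudvakn and hafagkamn both end in -n yet inflect differently (huhudvakn, haibfagkamn), so the final letter is not what conditions the rule; the second-to-last letter is.
"kisakt" has second-to-last letter 'k'. The stems whose second-to-last letter is 'k' (pizatukl → pipizatukl, hudvakn → huhudvakn) repeat the first consonant+vowel as a prefix.
So kisakt → kikisakt.

kikisakt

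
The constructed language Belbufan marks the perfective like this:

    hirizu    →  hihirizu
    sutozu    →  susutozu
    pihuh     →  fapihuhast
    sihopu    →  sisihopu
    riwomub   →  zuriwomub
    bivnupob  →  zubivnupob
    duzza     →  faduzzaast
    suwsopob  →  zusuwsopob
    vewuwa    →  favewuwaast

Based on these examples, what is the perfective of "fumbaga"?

fafumbagaast

riwomub and sihopu both have last vowel 'u' yet inflect differently (zuriwomub, sisihopu), so the last vowel is not what conditions the rule; the final letter is.
"fumbaga" ends in -a. The stems ending in -a (duzza → faduzzaast, vewuwa → favewuwaast) add fa- … -ast around the stem.
So fumbaga → fafumbagaast.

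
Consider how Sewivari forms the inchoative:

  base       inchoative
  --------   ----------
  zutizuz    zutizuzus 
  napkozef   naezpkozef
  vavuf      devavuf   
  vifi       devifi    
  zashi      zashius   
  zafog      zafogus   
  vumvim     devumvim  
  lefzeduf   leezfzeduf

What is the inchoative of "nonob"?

noeznob

zashi and vifi both end in -i yet inflect differently (zashius, devifi), so the final letter is not what conditions the rule; the first letter is.
"nonob" begins with n-. The one such stem in the data (napkozef → naezpkozef) inserts -ez- after the first vowel (as does lefzeduf), so the same rule applies.
The other patterns: stems beginning with z- add -us; stems beginning with v- add the prefix de-.
So nonob → noeznob.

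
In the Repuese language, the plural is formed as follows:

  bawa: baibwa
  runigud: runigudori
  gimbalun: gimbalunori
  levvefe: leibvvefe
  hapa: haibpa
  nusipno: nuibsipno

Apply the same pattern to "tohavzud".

tohavzudori

"tohavzud" ends in a consonant. The stems ending in a consonant (runigud → runigudori, gimbalun → gimbalunori) add -ori.
The other pattern: stems ending in a vowel insert -ib- after the first vowel.
So tohavzud → tohavzudori.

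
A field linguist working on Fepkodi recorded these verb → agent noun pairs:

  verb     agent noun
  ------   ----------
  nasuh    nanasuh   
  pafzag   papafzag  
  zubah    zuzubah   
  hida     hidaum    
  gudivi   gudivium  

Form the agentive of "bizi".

bizium

pafzag and hida both have last vowel 'a' yet inflect differently (papafzag, hidaum), so the last vowel is not what conditions the rule; whether the stem ends in a vowel or a consonant is.
"bizi" ends in a vowel. The stems ending in a vowel (hida → hidaum, gudivi → gudivium) add -um.
So bizi → bizium.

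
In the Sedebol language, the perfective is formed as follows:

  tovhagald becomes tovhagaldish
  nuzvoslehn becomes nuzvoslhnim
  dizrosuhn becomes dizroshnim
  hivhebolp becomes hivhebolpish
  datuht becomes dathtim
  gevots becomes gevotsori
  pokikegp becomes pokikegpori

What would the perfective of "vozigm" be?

hivhebolp and pokikegp both end in -p yet inflect differently (hivhebolpish, pokikegpori), so the final letter is not what conditions the rule; the second-to-last letter is.
"vozigm" has second-to-last letter 'g'. The one such stem in the data (pokikegp → pokikegpori) adds -ori, so the same rule applies.
The other patterns: stems whose second-to-last letter is 'h' delete the last vowel and add -im; stems whose second-to-last letter is 'l' add -ish.
So vozigm → vozigmori.

vozigmori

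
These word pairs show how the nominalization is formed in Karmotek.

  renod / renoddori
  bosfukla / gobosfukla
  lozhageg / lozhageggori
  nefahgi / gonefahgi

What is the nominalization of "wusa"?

"wusa" ends in a vowel. The stems ending in a vowel (bosfukla → gobosfukla, nefahgi → gonefahgi) add the prefix go-.
The other pattern: stems ending in a consonant double the final consonant and add -ori.
So wusa → gowusa.

gowusa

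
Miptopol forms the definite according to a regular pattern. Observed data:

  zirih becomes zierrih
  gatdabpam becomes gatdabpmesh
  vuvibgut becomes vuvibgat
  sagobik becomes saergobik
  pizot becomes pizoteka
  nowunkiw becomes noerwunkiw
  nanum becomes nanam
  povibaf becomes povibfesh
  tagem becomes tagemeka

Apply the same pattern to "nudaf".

gatdabpam and tagem both end in -m yet inflect differently (gatdabpmesh, tagemeka), so the final letter is not what conditions the rule; the last vowel is.
"nudaf" has last vowel 'a'. The stems whose last vowel is 'a' (povibaf → povibfesh, gatdabpam → gatdabpmesh) delete the last vowel and add -esh.
The other patterns: stems whose last vowel is 'i' insert -er- after the first vowel; stems whose last vowel is 'e' or 'o' add -eka; stems whose last vowel is 'u' change the last vowel to 'a'.
So nudaf → nudfesh.

nudfesh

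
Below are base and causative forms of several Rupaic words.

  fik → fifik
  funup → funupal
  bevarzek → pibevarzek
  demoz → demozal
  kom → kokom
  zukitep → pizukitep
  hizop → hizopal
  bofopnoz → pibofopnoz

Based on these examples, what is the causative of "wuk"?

wuwuk

fik and bevarzek both end in -k yet inflect differently (fifik, pibevarzek), so the final letter is not what conditions the rule; the number of vowels is.
"wuk" has 1 vowel. The stems with 1 vowel (fik → fifik, kom → kokom) repeat the first consonant+vowel as a prefix.
The other patterns: stems with 2 vowels add -al; stems with 3 vowels add the prefix pi-.
So wuk → wuwuk.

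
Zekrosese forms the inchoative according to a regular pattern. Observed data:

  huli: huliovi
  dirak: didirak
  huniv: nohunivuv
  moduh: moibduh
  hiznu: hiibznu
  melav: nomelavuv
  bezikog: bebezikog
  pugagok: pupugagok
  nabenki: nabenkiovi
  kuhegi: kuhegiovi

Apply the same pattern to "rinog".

ririnog

nabenki and huniv both have last vowel 'i' yet inflect differently (nabenkiovi, nohunivuv), so the last vowel is not what conditions the rule; the final letter is.
"rinog" ends in -g. The one such stem in the data (bezikog → bebezikog) repeats the first consonant+vowel as a prefix (as do dirak, pugagok), so the same rule applies.
The other patterns: stems ending in -h or -u insert -ib- after the first vowel; stems ending in -i add -ovi; stems ending in -v add no- … -uv around the stem.
So rinog → ririnog.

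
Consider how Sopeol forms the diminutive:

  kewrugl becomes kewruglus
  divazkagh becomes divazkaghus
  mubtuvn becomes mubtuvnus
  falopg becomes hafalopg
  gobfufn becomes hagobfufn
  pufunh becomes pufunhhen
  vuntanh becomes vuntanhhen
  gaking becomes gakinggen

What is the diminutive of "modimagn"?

mubtuvn and gobfufn both end in -n yet inflect differently (mubtuvnus, hagobfufn), so the final letter is not what conditions the rule; the second-to-last letter is.
"modimagn" has second-to-last letter 'g'. The stems whose second-to-last letter is 'g' (kewrugl → kewruglus, divazkagh → divazkaghus) add -us.
The other patterns: stems whose second-to-last letter is 'f' or 'p' add the prefix ha-; stems whose second-to-last letter is 'n' double the final consonant and add -en.
So modimagn → modimagnus.

modimagnus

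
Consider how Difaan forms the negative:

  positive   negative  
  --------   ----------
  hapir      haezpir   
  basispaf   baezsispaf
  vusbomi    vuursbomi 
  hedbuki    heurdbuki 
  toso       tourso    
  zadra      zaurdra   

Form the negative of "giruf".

hapir and vusbomi both have last vowel 'i' yet inflect differently (haezpir, vuursbomi), so the last vowel is not what conditions the rule; whether the stem ends in a vowel or a consonant is.
"giruf" ends in a consonant. The stems ending in a consonant (hapir → haezpir, basispaf → baezsispaf) insert -ez- after the first vowel.
So giruf → giezruf.

giezruf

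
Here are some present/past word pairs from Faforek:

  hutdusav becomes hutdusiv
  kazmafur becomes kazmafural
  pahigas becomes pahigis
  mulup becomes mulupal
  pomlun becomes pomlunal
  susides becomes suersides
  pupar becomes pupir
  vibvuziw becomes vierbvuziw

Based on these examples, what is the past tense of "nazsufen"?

naerzsufen

kazmafur and pupar both end in -r yet inflect differently (kazmafural, pupir), so the final letter is not what conditions the rule; the last vowel is.
"nazsufen" has last vowel 'e'. The one such stem in the data (susides → suersides) inserts -er- after the first vowel (as does vibvuziw), so the same rule applies.
The other patterns: stems whose last vowel is 'u' add -al; stems whose last vowel is 'a' change the last vowel to 'i'.
So nazsufen → naerzsufen.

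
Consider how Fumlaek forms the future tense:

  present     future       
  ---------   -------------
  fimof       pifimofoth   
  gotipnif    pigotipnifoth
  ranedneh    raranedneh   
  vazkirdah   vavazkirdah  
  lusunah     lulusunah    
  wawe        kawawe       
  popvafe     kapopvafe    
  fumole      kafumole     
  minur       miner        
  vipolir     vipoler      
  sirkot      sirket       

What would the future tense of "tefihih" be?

tetefihih

"tefihih" ends in -h. The stems ending in -h (ranedneh → raranedneh, vazkirdah → vavazkirdah, lusunah → lulusunah) repeat the first consonant+vowel as a prefix.
So tefihih → tetefihih.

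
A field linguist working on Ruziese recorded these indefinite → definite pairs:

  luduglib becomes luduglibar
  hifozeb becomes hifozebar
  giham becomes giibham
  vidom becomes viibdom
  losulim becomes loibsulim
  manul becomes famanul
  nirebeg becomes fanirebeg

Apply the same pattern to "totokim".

toibtokim

luduglib and losulim both have last vowel 'i' yet inflect differently (luduglibar, loibsulim), so the last vowel is not what conditions the rule; the final letter is.
"totokim" ends in -m. The stems ending in -m (giham → giibham, vidom → viibdom, losulim → loibsulim) insert -ib- after the first vowel.
So totokim → toibtokim.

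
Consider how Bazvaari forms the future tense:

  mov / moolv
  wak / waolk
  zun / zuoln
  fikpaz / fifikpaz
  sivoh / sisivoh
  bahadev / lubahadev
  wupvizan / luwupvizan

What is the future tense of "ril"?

rioll

mov and bahadev both end in -v yet inflect differently (moolv, lubahadev), so the final letter is not what conditions the rule; the number of vowels is.
"ril" has 1 vowel. The stems with 1 vowel (mov → moolv, wak → waolk, zun → zuoln) insert -ol- after the first vowel.
So ril → rioll.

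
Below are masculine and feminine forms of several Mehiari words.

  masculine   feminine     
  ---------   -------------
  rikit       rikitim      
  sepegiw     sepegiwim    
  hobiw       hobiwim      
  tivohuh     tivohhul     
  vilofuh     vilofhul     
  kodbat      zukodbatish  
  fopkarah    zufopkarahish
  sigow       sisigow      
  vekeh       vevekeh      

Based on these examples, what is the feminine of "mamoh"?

"mamoh" has last vowel 'o'. The one such stem in the data (sigow → sisigow) repeats the first consonant+vowel as a prefix (as does vekeh), so the same rule applies.
The other patterns: stems whose last vowel is 'i' add -im; stems whose last vowel is 'u' delete the last vowel and add -ul; stems whose last vowel is 'a' add zu- … -ish around the stem.
So mamoh → mamamoh.

mamamoh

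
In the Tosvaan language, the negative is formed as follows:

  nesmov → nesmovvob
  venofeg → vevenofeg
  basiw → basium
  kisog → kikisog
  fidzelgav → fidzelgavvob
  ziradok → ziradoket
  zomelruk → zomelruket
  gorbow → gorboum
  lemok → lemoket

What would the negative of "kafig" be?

kakafig

nesmov and kisog both have last vowel 'o' yet inflect differently (nesmovvob, kikisog), so the last vowel is not what conditions the rule; the final letter is.
"kafig" ends in -g. The stems ending in -g (kisog → kikisog, venofeg → vevenofeg) repeat the first consonant+vowel as a prefix.
So kafig → kakafig.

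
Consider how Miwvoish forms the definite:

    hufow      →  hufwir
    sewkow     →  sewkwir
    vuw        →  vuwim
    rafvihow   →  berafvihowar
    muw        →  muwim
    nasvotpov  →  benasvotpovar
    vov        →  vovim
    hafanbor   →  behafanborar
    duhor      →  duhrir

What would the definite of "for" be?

forim

vuw and sewkow both end in -w yet inflect differently (vuwim, sewkwir), so the final letter is not what conditions the rule; the number of vowels is.
"for" has 1 vowel. The stems with 1 vowel (vuw → vuwim, vov → vovim, muw → muwim) add -im.
So for → forim.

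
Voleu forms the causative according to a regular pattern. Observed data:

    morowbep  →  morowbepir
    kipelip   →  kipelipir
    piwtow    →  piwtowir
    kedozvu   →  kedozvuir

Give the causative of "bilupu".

bilupuir

Every pair shown (morowbep → morowbepir, kipelip → kipelipir, piwtow → piwtowir, …) follows the same rule: add -ir.
So bilupu → bilupuir.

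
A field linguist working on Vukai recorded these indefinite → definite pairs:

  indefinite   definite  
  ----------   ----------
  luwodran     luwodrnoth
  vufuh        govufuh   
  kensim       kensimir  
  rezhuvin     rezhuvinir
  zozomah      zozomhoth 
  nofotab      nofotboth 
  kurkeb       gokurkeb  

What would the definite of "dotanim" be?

dotanimir

luwodran and rezhuvin both end in -n yet inflect differently (luwodrnoth, rezhuvinir), so the final letter is not what conditions the rule; the last vowel is.
"dotanim" has last vowel 'i'. The stems whose last vowel is 'i' (kensim → kensimir, rezhuvin → rezhuvinir) add -ir.
The other patterns: stems whose last vowel is 'a' delete the last vowel and add -oth; stems whose last vowel is 'e' or 'u' add the prefix go-.
So dotanim → dotanimir.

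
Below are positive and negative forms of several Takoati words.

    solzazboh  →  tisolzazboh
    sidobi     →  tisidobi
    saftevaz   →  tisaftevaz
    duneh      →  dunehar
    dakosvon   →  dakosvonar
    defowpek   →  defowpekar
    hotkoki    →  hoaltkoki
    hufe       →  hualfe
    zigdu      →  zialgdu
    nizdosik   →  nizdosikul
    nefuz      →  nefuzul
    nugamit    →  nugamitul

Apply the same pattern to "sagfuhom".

tisagfuhom

solzazboh and duneh both end in -h yet inflect differently (tisolzazboh, dunehar), so the final letter is not what conditions the rule; the first letter is.
"sagfuhom" begins with s-. The stems beginning with s- (solzazboh → tisolzazboh, sidobi → tisidobi, saftevaz → tisaftevaz) add the prefix ti-.
The other patterns: stems beginning with d- add -ar; stems beginning with h- or z- insert -al- after the first vowel; stems beginning with n- add -ul.
So sagfuhom → tisagfuhom.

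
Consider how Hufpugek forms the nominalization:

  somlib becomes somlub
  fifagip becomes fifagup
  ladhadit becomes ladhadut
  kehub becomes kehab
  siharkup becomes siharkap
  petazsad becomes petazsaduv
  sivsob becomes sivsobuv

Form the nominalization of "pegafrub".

somlib and kehub both end in -b yet inflect differently (somlub, kehab), so the final letter is not what conditions the rule; the last vowel is.
"pegafrub" has last vowel 'u'. The stems whose last vowel is 'u' (kehub → kehab, siharkup → siharkap) change the last vowel to 'a'.
The other patterns: stems whose last vowel is 'i' change the last vowel to 'u'; stems whose last vowel is 'a' or 'o' add -uv.
So pegafrub → pegafrab.

pegafrab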